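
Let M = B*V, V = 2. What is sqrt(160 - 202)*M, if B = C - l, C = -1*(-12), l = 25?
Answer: -26*I*sqrt(42) ≈ -168.5*I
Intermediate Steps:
C = 12
B = -13 (B = 12 - 1*25 = 12 - 25 = -13)
M = -26 (M = -13*2 = -26)
sqrt(160 - 202)*M = sqrt(160 - 202)*(-26) = sqrt(-42)*(-26) = (I*sqrt(42))*(-26) = -26*I*sqrt(42)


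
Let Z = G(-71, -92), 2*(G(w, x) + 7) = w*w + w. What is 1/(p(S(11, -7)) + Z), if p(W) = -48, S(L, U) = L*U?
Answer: 1/2430 ≈ 0.00041152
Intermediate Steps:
G(w, x) = -7 + w/2 + w**2/2 (G(w, x) = -7 + (w*w + w)/2 = -7 + (w**2 + w)/2 = -7 + (w + w**2)/2 = -7 + (w/2 + w**2/2) = -7 + w/2 + w**2/2)
Z = 2478 (Z = -7 + (1/2)*(-71) + (1/2)*(-71)**2 = -7 - 71/2 + (1/2)*5041 = -7 - 71/2 + 5041/2 = 2478)
1/(p(S(11, -7)) + Z) = 1/(-48 + 2478) = 1/2430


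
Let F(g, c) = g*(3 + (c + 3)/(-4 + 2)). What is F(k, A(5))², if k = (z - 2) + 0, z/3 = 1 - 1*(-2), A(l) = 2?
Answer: 49/4 ≈ 12.250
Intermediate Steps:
z = 9 (z = 3*(1 - 1*(-2)) = 3*(1 + 2) = 3*3 = 9)
k = 7 (k = (9 - 2) + 0 = 7 + 0 = 7)
F(g, c) = g*(3/2 - c/2) (F(g, c) = g*(3 + (3 + c)/(-2)) = g*(3 + (3 + c)*(-½)) = g*(3 + (-3/2 - c/2)) = g*(3/2 - c/2))
F(k, A(5))² = ((½)*7*(3 - 1*2))² = ((½)*7*(3 - 2))² = ((½)*7*1)² = (7/2)² = 49/4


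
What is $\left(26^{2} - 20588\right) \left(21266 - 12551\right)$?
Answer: $-173533080$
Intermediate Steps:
$\left(26^{2} - 20588\right) \left(21266 - 12551\right) = \left(676 - 20588\right) 8715 = \left(-19912\right) 8715 = -173533080$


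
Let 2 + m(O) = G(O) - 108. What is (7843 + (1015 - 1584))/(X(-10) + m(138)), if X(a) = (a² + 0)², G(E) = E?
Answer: 3637/5014 ≈ 0.72537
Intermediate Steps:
m(O) = -110 + O (m(O) = -2 + (O - 108) = -2 + (-108 + O) = -110 + O)
X(a) = a⁴ (X(a) = (a²)² = a⁴)
(7843 + (1015 - 1584))/(X(-10) + m(138)) = (7843 + (1015 - 1584))/((-10)⁴ + (-110 + 138)) = (7843 - 569)/(10000 + 28) = 7274/10028 = 7274*(1/10028) = 3637/5014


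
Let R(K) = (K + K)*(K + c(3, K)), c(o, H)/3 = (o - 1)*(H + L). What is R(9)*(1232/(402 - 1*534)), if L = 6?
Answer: -16632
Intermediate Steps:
c(o, H) = 3*(-1 + o)*(6 + H) (c(o, H) = 3*((o - 1)*(H + 6)) = 3*((-1 + o)*(6 + H)) = 3*(-1 + o)*(6 + H))
R(K) = 2*K*(36 + 7*K) (R(K) = (K + K)*(K + (-18 - 3*K + 18*3 + 3*K*3)) = (2*K)*(K + (-18 - 3*K + 54 + 9*K)) = (2*K)*(K + (36 + 6*K)) = (2*K)*(36 + 7*K) = 2*K*(36 + 7*K))
R(9)*(1232/(402 - 1*534)) = (2*9*(36 + 7*9))*(1232/(402 - 1*534)) = (2*9*(36 + 63))*(1232/(402 - 534)) = (2*9*99)*(1232/(-132)) = 1782*(1232*(-1/132)) = 1782*(-28/3) = -16632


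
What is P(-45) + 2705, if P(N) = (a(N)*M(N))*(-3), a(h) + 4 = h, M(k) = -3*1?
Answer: 2264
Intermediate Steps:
M(k) = -3
a(h) = -4 + h
P(N) = -36 + 9*N (P(N) = ((-4 + N)*(-3))*(-3) = (12 - 3*N)*(-3) = -36 + 9*N)
P(-45) + 2705 = (-36 + 9*(-45)) + 2705 = (-36 - 405) + 2705 = -441 + 2705 = 2264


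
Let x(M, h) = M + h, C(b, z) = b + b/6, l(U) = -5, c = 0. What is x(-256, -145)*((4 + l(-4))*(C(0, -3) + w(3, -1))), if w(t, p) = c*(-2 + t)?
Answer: 0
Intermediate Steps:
w(t, p) = 0 (w(t, p) = 0*(-2 + t) = 0)
C(b, z) = 7*b/6 (C(b, z) = b + b*(1/6) = b + b/6 = 7*b/6)
x(-256, -145)*((4 + l(-4))*(C(0, -3) + w(3, -1))) = (-256 - 145)*((4 - 5)*((7/6)*0 + 0)) = -(-401)*(0 + 0) = -(-401)*0 = -401*0 = 0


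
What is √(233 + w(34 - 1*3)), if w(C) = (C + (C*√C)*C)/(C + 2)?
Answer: √(254760 + 31713*√31)/33 ≈ 19.902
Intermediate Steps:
w(C) = (C + C^(5/2))/(2 + C) (w(C) = (C + C^(3/2)*C)/(2 + C) = (C + C^(5/2))/(2 + C))
√(233 + w(34 - 1*3)) = √(233 + ((34 - 1*3) + (34 - 1*3)^(5/2))/(2 + (34 - 1*3))) = √(233 + ((34 - 3) + (34 - 3)^(5/2))/(2 + (34 - 3))) = √(233 + (31 + 31^(5/2))/(2 + 31)) = √(233 + (31 + 961*√31)/33) = √(233 + (31/33 + 961*√31/33)) = √(7720/33 + 961*√31/33)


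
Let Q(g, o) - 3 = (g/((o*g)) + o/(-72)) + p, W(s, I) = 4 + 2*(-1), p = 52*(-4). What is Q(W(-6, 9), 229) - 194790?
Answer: -3215129929/16488 ≈ -1.9500e+5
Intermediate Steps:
p = -208
W(s, I) = 2 (W(s, I) = 4 - 2 = 2)
Q(g, o) = -205 + 1/o - o/72 (Q(g, o) = 3 + ((g/((o*g)) + o/(-72)) - 208) = 3 + ((g/((g*o)) + o*(-1/72)) - 208) = 3 + ((g*(1/(g*o)) - o/72) - 208) = 3 + ((1/o - o/72) - 208) = 3 + (-208 + 1/o - o/72) = -205 + 1/o - o/72)
Q(W(-6, 9), 229) - 194790 = (-205 + 1/229 - 1/72*229) - 194790 = (-205 + 1/229 - 229/72) - 194790 = -3432409/16488 - 194790 = -3215129929/16488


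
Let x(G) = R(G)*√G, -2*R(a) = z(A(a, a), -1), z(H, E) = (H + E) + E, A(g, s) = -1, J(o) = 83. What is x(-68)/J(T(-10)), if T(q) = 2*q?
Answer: 3*I*√17/83 ≈ 0.14903*I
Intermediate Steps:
z(H, E) = H + 2*E (z(H, E) = (E + H) + E = H + 2*E)
R(a) = 3/2 (R(a) = -(-1 + 2*(-1))/2 = -(-1 - 2)/2 = -½*(-3) = 3/2)
x(G) = 3*√G/2
x(-68)/J(T(-10)) = (3*√(-68)/2)/83 = (3*(2*I*√17)/2)*(1/83) = (3*I*√17)*(1/83) = 3*I*√17/83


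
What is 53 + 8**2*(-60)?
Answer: -3787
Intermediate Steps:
53 + 8**2*(-60) = 53 + 64*(-60) = 53 - 3840 = -3787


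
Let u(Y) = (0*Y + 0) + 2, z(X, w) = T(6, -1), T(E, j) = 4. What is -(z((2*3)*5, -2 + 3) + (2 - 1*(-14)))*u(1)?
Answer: -40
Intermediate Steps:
z(X, w) = 4
u(Y) = 2 (u(Y) = (0 + 0) + 2 = 0 + 2 = 2)
-(z((2*3)*5, -2 + 3) + (2 - 1*(-14)))*u(1) = -(4 + (2 - 1*(-14)))*2 = -(4 + (2 + 14))*2 = -(4 + 16)*2 = -20*2 = -1*40 = -40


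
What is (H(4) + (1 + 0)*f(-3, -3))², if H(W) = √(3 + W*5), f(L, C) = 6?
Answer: (6 + √23)² ≈ 116.55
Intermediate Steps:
H(W) = √(3 + 5*W)
(H(4) + (1 + 0)*f(-3, -3))² = (√(3 + 5*4) + (1 + 0)*6)² = (√(3 + 20) + 1*6)² = (√23 + 6)² = (6 + √23)²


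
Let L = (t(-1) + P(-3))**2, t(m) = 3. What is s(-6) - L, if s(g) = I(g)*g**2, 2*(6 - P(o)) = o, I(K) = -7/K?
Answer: -273/4 ≈ -68.250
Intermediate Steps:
P(o) = 6 - o/2
s(g) = -7*g (s(g) = (-7/g)*g**2 = -7*g)
L = 441/4 (L = (3 + (6 - 1/2*(-3)))**2 = (3 + (6 + 3/2))**2 = (3 + 15/2)**2 = (21/2)**2 = 441/4 ≈ 110.25)
s(-6) - L = -7*(-6) - 1*441/4 = 42 - 441/4 = -273/4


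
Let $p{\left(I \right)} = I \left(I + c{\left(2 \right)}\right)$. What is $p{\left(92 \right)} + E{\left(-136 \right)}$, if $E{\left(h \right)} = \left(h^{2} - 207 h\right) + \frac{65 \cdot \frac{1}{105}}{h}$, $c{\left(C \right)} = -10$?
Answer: $\frac{154772339}{2856} \approx 54192.0$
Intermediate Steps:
$E{\left(h \right)} = h^{2} - 207 h + \frac{13}{21 h}$ ($E{\left(h \right)} = \left(h^{2} - 207 h\right) + \frac{65 \cdot \frac{1}{105}}{h} = \left(h^{2} - 207 h\right) + \frac{13}{21 h} = h^{2} - 207 h + \frac{13}{21 h}$)
$p{\left(I \right)} = I \left(-10 + I\right)$ ($p{\left(I \right)} = I \left(I - 10\right) = I \left(-10 + I\right)$)
$p{\left(92 \right)} + E{\left(-136 \right)} = 92 \left(-10 + 92\right) + \left(\left(-136\right)^{2} - -28152 + \frac{13}{21 \left(-136\right)}\right) = 92 \cdot 82 + \left(18496 + 28152 + \frac{13}{21} \left(- \frac{1}{136}\right)\right) = 7544 + \left(18496 + 28152 - \frac{13}{2856}\right) = 7544 + \frac{133226675}{2856} = \frac{154772339}{2856}$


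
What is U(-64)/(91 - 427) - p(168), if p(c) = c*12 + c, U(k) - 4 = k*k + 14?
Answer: -368969/168 ≈ -2196.2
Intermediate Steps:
U(k) = 18 + k² (U(k) = 4 + (k*k + 14) = 4 + (k² + 14) = 4 + (14 + k²) = 18 + k²)
p(c) = 13*c (p(c) = 12*c + c = 13*c)
U(-64)/(91 - 427) - p(168) = (18 + (-64)²)/(91 - 427) - 13*168 = (18 + 4096)/(-336) - 1*2184 = -1/336*4114 - 2184 = -2057/168 - 2184 = -368969/168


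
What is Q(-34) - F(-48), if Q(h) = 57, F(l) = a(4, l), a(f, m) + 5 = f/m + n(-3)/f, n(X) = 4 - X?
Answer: 181/3 ≈ 60.333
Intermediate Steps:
a(f, m) = -5 + 7/f + f/m (a(f, m) = -5 + (f/m + (4 - 1*(-3))/f) = -5 + (f/m + (4 + 3)/f) = -5 + (f/m + 7/f) = -5 + (7/f + f/m) = -5 + 7/f + f/m)
F(l) = -13/4 + 4/l (F(l) = -5 + 7/4 + 4/l = -13/4 + 4/l)
Q(-34) - F(-48) = 57 - (-13/4 + 4/(-48)) = 57 - (-13/4 + 4*(-1/48)) = 57 - (-13/4 - 1/12) = 57 - 1*(-10/3) = 57 + 10/3 = 181/3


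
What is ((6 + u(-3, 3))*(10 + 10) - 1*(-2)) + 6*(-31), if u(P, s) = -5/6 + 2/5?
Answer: -218/3 ≈ -72.667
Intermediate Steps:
u(P, s) = -13/30 (u(P, s) = -5*⅙ + 2*(⅕) = -⅚ + ⅖ = -13/30)
((6 + u(-3, 3))*(10 + 10) - 1*(-2)) + 6*(-31) = ((6 - 13/30)*(10 + 10) - 1*(-2)) + 6*(-31) = ((167/30)*20 + 2) - 186 = (334/3 + 2) - 186 = 340/3 - 186 = -218/3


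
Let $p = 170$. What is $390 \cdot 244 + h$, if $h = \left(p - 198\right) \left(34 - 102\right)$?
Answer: $97064$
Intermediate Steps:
$h = 1904$ ($h = \left(170 - 198\right) \left(34 - 102\right) = \left(-28\right) \left(-68\right) = 1904$)
$390 \cdot 244 + h = 390 \cdot 244 + 1904 = 95160 + 1904 = 97064$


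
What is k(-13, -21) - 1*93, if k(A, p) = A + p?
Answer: -127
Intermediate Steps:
k(-13, -21) - 1*93 = (-13 - 21) - 1*93 = -34 - 93 = -127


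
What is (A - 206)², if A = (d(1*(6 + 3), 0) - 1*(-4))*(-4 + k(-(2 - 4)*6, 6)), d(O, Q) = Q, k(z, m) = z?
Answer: 30276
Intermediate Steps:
A = 32 (A = (0 - 1*(-4))*(-4 - (2 - 4)*6) = (0 + 4)*(-4 - (-2)*6) = 4*(-4 - 1*(-12)) = 4*(-4 + 12) = 4*8 = 32)
(A - 206)² = (32 - 206)² = (-174)² = 30276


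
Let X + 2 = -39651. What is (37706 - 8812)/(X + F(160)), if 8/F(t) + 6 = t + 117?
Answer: -7830274/10745955 ≈ -0.72867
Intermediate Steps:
X = -39653 (X = -2 - 39651 = -39653)
F(t) = 8/(111 + t) (F(t) = 8/(-6 + (t + 117)) = 8/(-6 + (117 + t)) = 8/(111 + t))
(37706 - 8812)/(X + F(160)) = (37706 - 8812)/(-39653 + 8/(111 + 160)) = 28894/(-39653 + 8/271) = 28894/(-10745955/271) = 28894*(-271/10745955) = -7830274/10745955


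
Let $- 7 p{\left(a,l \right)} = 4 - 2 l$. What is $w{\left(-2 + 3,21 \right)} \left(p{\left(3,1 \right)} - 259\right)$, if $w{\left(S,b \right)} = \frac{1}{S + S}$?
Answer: $- \frac{1815}{14} \approx -129.64$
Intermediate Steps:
$p{\left(a,l \right)} = - \frac{4}{7} + \frac{2 l}{7}$ ($p{\left(a,l \right)} = - \frac{4 - 2 l}{7} = - \frac{4}{7} + \frac{2 l}{7}$)
$w{\left(S,b \right)} = \frac{1}{2 S}$
$w{\left(-2 + 3,21 \right)} \left(p{\left(3,1 \right)} - 259\right) = \frac{1}{2 \left(-2 + 3\right)} \left(\left(- \frac{4}{7} + \frac{2}{7} \cdot 1\right) - 259\right) = \frac{1}{2 \cdot 1} \left(\left(- \frac{4}{7} + \frac{2}{7}\right) - 259\right) = \frac{1}{2} \cdot 1 \left(- \frac{2}{7} - 259\right) = \frac{1}{2} \left(- \frac{1815}{7}\right) = - \frac{1815}{14}$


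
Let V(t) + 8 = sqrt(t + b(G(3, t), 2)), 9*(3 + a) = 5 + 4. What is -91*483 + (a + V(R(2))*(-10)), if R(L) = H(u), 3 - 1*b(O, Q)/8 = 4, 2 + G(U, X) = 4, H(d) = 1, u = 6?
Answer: -43875 - 10*I*sqrt(7) ≈ -43875.0 - 26.458*I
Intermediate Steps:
G(U, X) = 2 (G(U, X) = -2 + 4 = 2)
a = -2 (a = -3 + (5 + 4)/9 = -3 + (1/9)*9 = -3 + 1 = -2)
b(O, Q) = -8 (b(O, Q) = 24 - 8*4 = 24 - 32 = -8)
R(L) = 1
V(t) = -8 + sqrt(-8 + t) (V(t) = -8 + sqrt(t - 8) = -8 + sqrt(-8 + t))
-91*483 + (a + V(R(2))*(-10)) = -91*483 + (-2 + (-8 + sqrt(-8 + 1))*(-10)) = -43953 + (-2 + (-8 + sqrt(-7))*(-10)) = -43953 + (-2 + (-8 + I*sqrt(7))*(-10)) = -43953 + (-2 + (80 - 10*I*sqrt(7))) = -43953 + (78 - 10*I*sqrt(7)) = -43875 - 10*I*sqrt(7)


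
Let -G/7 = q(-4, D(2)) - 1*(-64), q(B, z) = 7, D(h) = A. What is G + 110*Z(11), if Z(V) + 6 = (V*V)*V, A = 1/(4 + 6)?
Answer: 145253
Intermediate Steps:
A = ⅒ (A = 1/10 = ⅒ ≈ 0.10000)
D(h) = ⅒
G = -497 (G = -7*(7 - 1*(-64)) = -7*(7 + 64) = -7*71 = -497)
Z(V) = -6 + V³ (Z(V) = -6 + (V*V)*V = -6 + V²*V = -6 + V³)
G + 110*Z(11) = -497 + 110*(-6 + 11³) = -497 + 110*(-6 + 1331) = -497 + 110*1325 = -497 + 145750 = 145253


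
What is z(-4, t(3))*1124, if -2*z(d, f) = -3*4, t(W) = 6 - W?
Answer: 6744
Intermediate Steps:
z(d, f) = 6 (z(d, f) = -(-3)*4/2 = -½*(-12) = 6)
z(-4, t(3))*1124 = 6*1124 = 6744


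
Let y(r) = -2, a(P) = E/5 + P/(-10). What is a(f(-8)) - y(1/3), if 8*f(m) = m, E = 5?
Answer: 31/10 ≈ 3.1000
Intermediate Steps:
f(m) = m/8
a(P) = 1 - P/10 (a(P) = 5/5 + P/(-10) = 5*(1/5) + P*(-1/10) = 1 - P/10)
a(f(-8)) - y(1/3) = (1 - (-8)/80) - 1*(-2) = (1 - 1/10*(-1)) + 2 = (1 + 1/10) + 2 = 11/10 + 2 = 31/10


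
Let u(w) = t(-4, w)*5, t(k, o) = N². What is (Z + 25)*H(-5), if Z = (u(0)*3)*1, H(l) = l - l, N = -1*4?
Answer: 0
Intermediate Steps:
N = -4
H(l) = 0
t(k, o) = 16 (t(k, o) = (-4)² = 16)
u(w) = 80 (u(w) = 16*5 = 80)
Z = 240 (Z = (80*3)*1 = 240*1 = 240)
(Z + 25)*H(-5) = (240 + 25)*0 = 265*0 = 0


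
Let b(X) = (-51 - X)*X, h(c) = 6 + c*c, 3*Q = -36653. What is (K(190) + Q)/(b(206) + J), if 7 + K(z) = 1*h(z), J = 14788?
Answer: -35822/57231 ≈ -0.62592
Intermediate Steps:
Q = -36653/3 (Q = (⅓)*(-36653) = -36653/3 ≈ -12218.)
h(c) = 6 + c²
b(X) = X*(-51 - X)
K(z) = -1 + z² (K(z) = -7 + 1*(6 + z²) = -7 + (6 + z²) = -1 + z²)
(K(190) + Q)/(b(206) + J) = ((-1 + 190²) - 36653/3)/(-1*206*(51 + 206) + 14788) = ((-1 + 36100) - 36653/3)/(-1*206*257 + 14788) = (36099 - 36653/3)/(-52942 + 14788) = (71644/3)/(-38154) = (71644/3)*(-1/38154) = -35822/57231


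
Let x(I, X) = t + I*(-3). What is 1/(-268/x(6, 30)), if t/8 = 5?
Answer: -11/134 ≈ -0.082090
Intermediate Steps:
t = 40 (t = 8*5 = 40)
x(I, X) = 40 - 3*I (x(I, X) = 40 + I*(-3) = 40 - 3*I)
1/(-268/x(6, 30)) = 1/(-268/(40 - 3*6)) = 1/(-268/(40 - 18)) = 1/(-268/22) = 1/(-268*1/22) = 1/(-134/11) = -11/134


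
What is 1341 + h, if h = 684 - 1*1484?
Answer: 541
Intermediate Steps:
h = -800 (h = 684 - 1484 = -800)
1341 + h = 1341 - 800 = 541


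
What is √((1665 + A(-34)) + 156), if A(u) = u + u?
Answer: √1753 ≈ 41.869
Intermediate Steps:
A(u) = 2*u
√((1665 + A(-34)) + 156) = √((1665 + 2*(-34)) + 156) = √((1665 - 68) + 156) = √(1597 + 156) = √1753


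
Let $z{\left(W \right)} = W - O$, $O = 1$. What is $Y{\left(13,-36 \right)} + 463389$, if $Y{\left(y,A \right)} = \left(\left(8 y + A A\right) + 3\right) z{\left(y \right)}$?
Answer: $480225$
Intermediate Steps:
$z{\left(W \right)} = -1 + W$ ($z{\left(W \right)} = W - 1 = -1 + W$)
$Y{\left(y,A \right)} = \left(-1 + y\right) \left(3 + A^{2} + 8 y\right)$ ($Y{\left(y,A \right)} = \left(\left(8 y + A A\right) + 3\right) \left(-1 + y\right) = \left(\left(8 y + A^{2}\right) + 3\right) \left(-1 + y\right) = \left(\left(A^{2} + 8 y\right) + 3\right) \left(-1 + y\right) = \left(3 + A^{2} + 8 y\right) \left(-1 + y\right) = \left(-1 + y\right) \left(3 + A^{2} + 8 y\right)$)
$Y{\left(13,-36 \right)} + 463389 = \left(-1 + 13\right) \left(3 + \left(-36\right)^{2} + 8 \cdot 13\right) + 463389 = 12 \left(3 + 1296 + 104\right) + 463389 = 12 \cdot 1403 + 463389 = 16836 + 463389 = 480225$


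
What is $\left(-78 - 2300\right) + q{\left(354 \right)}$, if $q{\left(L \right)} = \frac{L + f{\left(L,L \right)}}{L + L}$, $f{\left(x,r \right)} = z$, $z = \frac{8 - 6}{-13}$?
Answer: $- \frac{5470628}{2301} \approx -2377.5$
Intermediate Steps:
$z = - \frac{2}{13}$ ($z = 2 \left(- \frac{1}{13}\right) = - \frac{2}{13} \approx -0.15385$)
$f{\left(x,r \right)} = - \frac{2}{13}$
$q{\left(L \right)} = \frac{- \frac{2}{13} + L}{2 L}$ ($q{\left(L \right)} = \frac{L - \frac{2}{13}}{L + L} = \frac{- \frac{2}{13} + L}{2 L}$)
$\left(-78 - 2300\right) + q{\left(354 \right)} = \left(-78 - 2300\right) + \frac{-2 + 13 \cdot 354}{26 \cdot 354} = \left(-78 - 2300\right) + \frac{1}{26} \cdot \frac{1}{354} \left(-2 + 4602\right) = -2378 + \frac{1}{26} \cdot \frac{1}{354} \cdot 4600 = -2378 + \frac{1150}{2301} = - \frac{5470628}{2301}$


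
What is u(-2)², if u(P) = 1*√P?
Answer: -2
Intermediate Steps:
u(P) = √P
u(-2)² = (√(-2))² = (I*√2)² = -2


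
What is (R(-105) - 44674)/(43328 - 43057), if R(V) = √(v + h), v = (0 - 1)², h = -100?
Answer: -44674/271 + 3*I*√11/271 ≈ -164.85 + 0.036715*I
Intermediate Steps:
v = 1 (v = (-1)² = 1)
R(V) = 3*I*√11 (R(V) = √(1 - 100) = √(-99) = 3*I*√11)
(R(-105) - 44674)/(43328 - 43057) = (3*I*√11 - 44674)/(43328 - 43057) = (-44674 + 3*I*√11)/271 = (-44674 + 3*I*√11)*(1/271) = -44674/271 + 3*I*√11/271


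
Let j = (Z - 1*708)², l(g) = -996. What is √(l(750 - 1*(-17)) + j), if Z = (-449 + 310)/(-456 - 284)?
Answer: 7*√5587778089/740 ≈ 707.11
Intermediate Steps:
Z = 139/740 (Z = -139/(-740) = -139*(-1/740) = 139/740 ≈ 0.18784)
j = 274346535961/547600 (j = (139/740 - 1*708)² = (139/740 - 708)² = (-523781/740)² = 274346535961/547600 ≈ 5.0100e+5)
√(l(750 - 1*(-17)) + j) = √(-996 + 274346535961/547600) = √(273801126361/547600) = 7*√5587778089/740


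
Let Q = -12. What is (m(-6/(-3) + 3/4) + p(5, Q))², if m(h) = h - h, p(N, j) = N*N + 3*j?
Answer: 121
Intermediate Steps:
p(N, j) = N² + 3*j
m(h) = 0
(m(-6/(-3) + 3/4) + p(5, Q))² = (0 + (5² + 3*(-12)))² = (0 + (25 - 36))² = (0 - 11)² = (-11)² = 121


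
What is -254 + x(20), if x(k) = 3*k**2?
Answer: 946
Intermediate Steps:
-254 + x(20) = -254 + 3*20**2 = -254 + 3*400 = -254 + 1200 = 946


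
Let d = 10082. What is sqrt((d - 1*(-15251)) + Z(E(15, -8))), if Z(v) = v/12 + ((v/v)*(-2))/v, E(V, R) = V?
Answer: sqrt(22800705)/30 ≈ 159.17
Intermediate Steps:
Z(v) = -2/v + v/12 (Z(v) = v*(1/12) + (1*(-2))/v = v/12 - 2/v = -2/v + v/12)
sqrt((d - 1*(-15251)) + Z(E(15, -8))) = sqrt((10082 - 1*(-15251)) + (-2/15 + (1/12)*15)) = sqrt((10082 + 15251) + (-2*1/15 + 5/4)) = sqrt(25333 + (-2/15 + 5/4)) = sqrt(25333 + 67/60) = sqrt(1520047/60) = sqrt(22800705)/30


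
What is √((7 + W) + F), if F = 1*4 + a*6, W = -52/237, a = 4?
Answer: √1953591/237 ≈ 5.8975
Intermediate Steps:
W = -52/237 (W = -52*1/237 = -52/237 ≈ -0.21941)
F = 28 (F = 1*4 + 4*6 = 4 + 24 = 28)
√((7 + W) + F) = √((7 - 52/237) + 28) = √(1607/237 + 28) = √(8243/237) = √1953591/237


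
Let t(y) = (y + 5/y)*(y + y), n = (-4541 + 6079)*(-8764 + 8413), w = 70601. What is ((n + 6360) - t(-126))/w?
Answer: -565240/70601 ≈ -8.0061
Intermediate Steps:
n = -539838 (n = 1538*(-351) = -539838)
t(y) = 2*y*(y + 5/y) (t(y) = (y + 5/y)*(2*y) = 2*y*(y + 5/y))
((n + 6360) - t(-126))/w = ((-539838 + 6360) - (10 + 2*(-126)²))/70601 = (-533478 - (10 + 2*15876))*(1/70601) = (-533478 - (10 + 31752))*(1/70601) = (-533478 - 1*31762)*(1/70601) = (-533478 - 31762)*(1/70601) = -565240*1/70601 = -565240/70601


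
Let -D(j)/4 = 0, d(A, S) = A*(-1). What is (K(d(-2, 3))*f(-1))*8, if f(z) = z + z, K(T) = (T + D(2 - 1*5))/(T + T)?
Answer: -8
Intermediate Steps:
d(A, S) = -A
D(j) = 0 (D(j) = -4*0 = 0)
K(T) = 1/2 (K(T) = (T + 0)/(T + T) = T/((2*T)) = T*(1/(2*T)) = 1/2)
f(z) = 2*z
(K(d(-2, 3))*f(-1))*8 = ((2*(-1))/2)*8 = ((1/2)*(-2))*8 = -1*8 = -8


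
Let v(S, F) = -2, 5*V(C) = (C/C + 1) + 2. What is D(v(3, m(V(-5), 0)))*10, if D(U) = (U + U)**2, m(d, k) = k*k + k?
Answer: 160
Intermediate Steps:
V(C) = 4/5 (V(C) = ((C/C + 1) + 2)/5 = ((1 + 1) + 2)/5 = (2 + 2)/5 = (1/5)*4 = 4/5)
m(d, k) = k + k**2 (m(d, k) = k**2 + k = k + k**2)
D(U) = 4*U**2 (D(U) = (2*U)**2 = 4*U**2)
D(v(3, m(V(-5), 0)))*10 = (4*(-2)**2)*10 = (4*4)*10 = 16*10 = 160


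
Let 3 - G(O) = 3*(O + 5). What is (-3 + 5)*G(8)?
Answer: -72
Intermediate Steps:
G(O) = -12 - 3*O (G(O) = 3 - 3*(O + 5) = 3 - 3*(5 + O) = 3 - (15 + 3*O) = 3 + (-15 - 3*O) = -12 - 3*O)
(-3 + 5)*G(8) = (-3 + 5)*(-12 - 3*8) = 2*(-12 - 24) = 2*(-36) = -72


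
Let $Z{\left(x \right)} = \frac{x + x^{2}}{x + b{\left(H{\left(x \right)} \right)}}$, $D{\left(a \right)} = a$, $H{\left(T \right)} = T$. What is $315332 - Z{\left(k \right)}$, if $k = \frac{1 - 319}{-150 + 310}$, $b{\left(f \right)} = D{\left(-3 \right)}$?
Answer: $\frac{3355136667}{10640} \approx 3.1533 \cdot 10^{5}$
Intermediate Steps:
$b{\left(f \right)} = -3$
$k = - \frac{159}{80}$ ($k = - \frac{318}{160} = \left(-318\right) \frac{1}{160} = - \frac{159}{80} \approx -1.9875$)
$Z{\left(x \right)} = \frac{x + x^{2}}{-3 + x}$ ($Z{\left(x \right)} = \frac{x + x^{2}}{x - 3} = \frac{x + x^{2}}{-3 + x}$)
$315332 - Z{\left(k \right)} = 315332 - - \frac{159 \left(1 - \frac{159}{80}\right)}{80 \left(-3 - \frac{159}{80}\right)} = 315332 - \left(- \frac{159}{80}\right) \frac{1}{- \frac{399}{80}} \left(- \frac{79}{80}\right) = 315332 - \left(- \frac{159}{80}\right) \left(- \frac{80}{399}\right) \left(- \frac{79}{80}\right) = 315332 - - \frac{4187}{10640} = 315332 + \frac{4187}{10640} = \frac{3355136667}{10640}$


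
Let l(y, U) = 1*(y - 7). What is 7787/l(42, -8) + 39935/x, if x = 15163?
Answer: 119472006/530705 ≈ 225.12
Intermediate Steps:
l(y, U) = -7 + y (l(y, U) = 1*(-7 + y) = -7 + y)
7787/l(42, -8) + 39935/x = 7787/(-7 + 42) + 39935/15163 = 7787/35 + 39935*(1/15163) = 7787*(1/35) + 39935/15163 = 7787/35 + 39935/15163 = 119472006/530705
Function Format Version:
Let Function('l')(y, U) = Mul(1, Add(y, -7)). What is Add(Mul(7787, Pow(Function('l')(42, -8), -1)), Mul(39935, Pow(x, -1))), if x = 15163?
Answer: Rational(119472006, 530705) ≈ 225.12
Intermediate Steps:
Function('l')(y, U) = Add(-7, y) (Function('l')(y, U) = Mul(1, Add(-7, y)) = Add(-7, y))
Add(Mul(7787, Pow(Function('l')(42, -8), -1)), Mul(39935, Pow(x, -1))) = Add(Mul(7787, Pow(Add(-7, 42), -1)), Mul(39935, Pow(15163, -1))) = Add(Mul(7787, Pow(35, -1)), Mul(39935, Rational(1, 15163))) = Add(Mul(7787, Rational(1, 35)), Rational(39935, 15163)) = Add(Rational(7787, 35), Rational(39935, 15163)) = Rational(119472006, 530705)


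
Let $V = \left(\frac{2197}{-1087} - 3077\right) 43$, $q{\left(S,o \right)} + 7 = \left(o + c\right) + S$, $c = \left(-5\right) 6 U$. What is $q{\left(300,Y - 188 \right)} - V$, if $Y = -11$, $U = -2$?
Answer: $\frac{144083926}{1087} \approx 1.3255 \cdot 10^{5}$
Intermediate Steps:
$c = 60$ ($c = \left(-5\right) 6 \left(-2\right) = \left(-30\right) \left(-2\right) = 60$)
$q{\left(S,o \right)} = 53 + S + o$ ($q{\left(S,o \right)} = -7 + \left(\left(o + 60\right) + S\right) = -7 + \left(\left(60 + o\right) + S\right) = -7 + \left(60 + S + o\right) = 53 + S + o$)
$V = - \frac{143916528}{1087}$ ($V = \left(2197 \left(- \frac{1}{1087}\right) - 3077\right) 43 = \left(- \frac{2197}{1087} - 3077\right) 43 = \left(- \frac{3346896}{1087}\right) 43 = - \frac{143916528}{1087} \approx -1.324 \cdot 10^{5}$)
$q{\left(300,Y - 188 \right)} - V = \left(53 + 300 - 199\right) - - \frac{143916528}{1087} = \left(53 + 300 - 199\right) + \frac{143916528}{1087} = 154 + \frac{143916528}{1087} = \frac{144083926}{1087}$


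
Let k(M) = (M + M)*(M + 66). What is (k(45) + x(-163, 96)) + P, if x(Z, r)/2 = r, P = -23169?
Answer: -12987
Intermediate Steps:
x(Z, r) = 2*r
k(M) = 2*M*(66 + M) (k(M) = (2*M)*(66 + M) = 2*M*(66 + M))
(k(45) + x(-163, 96)) + P = (2*45*(66 + 45) + 2*96) - 23169 = (2*45*111 + 192) - 23169 = (9990 + 192) - 23169 = 10182 - 23169 = -12987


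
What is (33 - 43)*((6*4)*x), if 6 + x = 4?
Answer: 480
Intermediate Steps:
x = -2 (x = -6 + 4 = -2)
(33 - 43)*((6*4)*x) = (33 - 43)*((6*4)*(-2)) = -240*(-2) = -10*(-48) = 480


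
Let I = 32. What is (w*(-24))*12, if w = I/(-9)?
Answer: 1024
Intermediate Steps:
w = -32/9 (w = 32/(-9) = 32*(-1/9) = -32/9 ≈ -3.5556)
(w*(-24))*12 = -32/9*(-24)*12 = (256/3)*12 = 1024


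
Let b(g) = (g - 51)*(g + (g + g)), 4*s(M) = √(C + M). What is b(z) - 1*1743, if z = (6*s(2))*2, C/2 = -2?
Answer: -1797 - 459*I*√2 ≈ -1797.0 - 649.12*I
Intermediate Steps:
C = -4 (C = 2*(-2) = -4)
s(M) = √(-4 + M)/4
z = 3*I*√2 (z = (6*(√(-4 + 2)/4))*2 = (6*(√(-2)/4))*2 = (6*((I*√2)/4))*2 = (6*(I*√2/4))*2 = (3*I*√2/2)*2 = 3*I*√2 ≈ 4.2426*I)
b(g) = 3*g*(-51 + g) (b(g) = (-51 + g)*(g + 2*g) = (-51 + g)*(3*g) = 3*g*(-51 + g))
b(z) - 1*1743 = 3*(3*I*√2)*(-51 + 3*I*√2) - 1*1743 = 9*I*√2*(-51 + 3*I*√2) - 1743 = -1743 + 9*I*√2*(-51 + 3*I*√2)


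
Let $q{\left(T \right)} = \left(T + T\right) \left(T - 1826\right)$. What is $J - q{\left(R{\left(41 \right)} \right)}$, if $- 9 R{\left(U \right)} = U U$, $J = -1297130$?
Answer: $- \frac{165970160}{81} \approx -2.049 \cdot 10^{6}$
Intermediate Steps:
$R{\left(U \right)} = - \frac{U^{2}}{9}$ ($R{\left(U \right)} = - \frac{U U}{9} = - \frac{U^{2}}{9}$)
$q{\left(T \right)} = 2 T \left(-1826 + T\right)$
$J - q{\left(R{\left(41 \right)} \right)} = -1297130 - 2 \left(- \frac{41^{2}}{9}\right) \left(-1826 - \frac{41^{2}}{9}\right) = -1297130 - 2 \left(\left(- \frac{1}{9}\right) 1681\right) \left(-1826 - \frac{1681}{9}\right) = -1297130 - 2 \left(- \frac{1681}{9}\right) \left(-1826 - \frac{1681}{9}\right) = -1297130 - 2 \left(- \frac{1681}{9}\right) \left(- \frac{18115}{9}\right) = -1297130 - \frac{60902630}{81} = - \frac{165970160}{81}$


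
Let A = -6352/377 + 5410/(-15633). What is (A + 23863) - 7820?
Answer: 94450342177/5893641 ≈ 16026.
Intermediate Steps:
A = -101340386/5893641 (A = -6352*1/377 + 5410*(-1/15633) = -6352/377 - 5410/15633 = -101340386/5893641 ≈ -17.195)
(A + 23863) - 7820 = (-101340386/5893641 + 23863) - 7820 = 140538614797/5893641 - 7820 = 94450342177/5893641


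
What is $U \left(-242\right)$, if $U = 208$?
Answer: $-50336$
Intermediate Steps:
$U \left(-242\right) = 208 \left(-242\right) = -50336$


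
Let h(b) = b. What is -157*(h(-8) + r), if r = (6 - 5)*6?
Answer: 314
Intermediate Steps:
r = 6 (r = 1*6 = 6)
-157*(h(-8) + r) = -157*(-8 + 6) = -157*(-2) = 314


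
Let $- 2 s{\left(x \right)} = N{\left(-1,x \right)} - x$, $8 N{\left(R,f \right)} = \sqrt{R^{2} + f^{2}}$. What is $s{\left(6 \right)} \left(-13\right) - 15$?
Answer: $-54 + \frac{13 \sqrt{37}}{16} \approx -49.058$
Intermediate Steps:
$N{\left(R,f \right)} = \frac{\sqrt{R^{2} + f^{2}}}{8}$
$s{\left(x \right)} = \frac{x}{2} - \frac{\sqrt{1 + x^{2}}}{16}$ ($s{\left(x \right)} = - \frac{\frac{\sqrt{\left(-1\right)^{2} + x^{2}}}{8} - x}{2} = - \frac{\frac{\sqrt{1 + x^{2}}}{8} - x}{2} = - \frac{- x + \frac{\sqrt{1 + x^{2}}}{8}}{2} = \frac{x}{2} - \frac{\sqrt{1 + x^{2}}}{16}$)
$s{\left(6 \right)} \left(-13\right) - 15 = \left(\frac{1}{2} \cdot 6 - \frac{\sqrt{1 + 6^{2}}}{16}\right) \left(-13\right) - 15 = \left(3 - \frac{\sqrt{1 + 36}}{16}\right) \left(-13\right) - 15 = \left(3 - \frac{\sqrt{37}}{16}\right) \left(-13\right) - 15 = \left(-39 + \frac{13 \sqrt{37}}{16}\right) - 15 = -54 + \frac{13 \sqrt{37}}{16}$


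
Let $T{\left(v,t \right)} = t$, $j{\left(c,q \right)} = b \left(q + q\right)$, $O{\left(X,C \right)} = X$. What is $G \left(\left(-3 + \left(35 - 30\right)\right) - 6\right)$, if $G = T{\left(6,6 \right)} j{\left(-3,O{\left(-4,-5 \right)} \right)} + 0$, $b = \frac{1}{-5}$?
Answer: $- \frac{192}{5} \approx -38.4$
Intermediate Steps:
$b = - \frac{1}{5} \approx -0.2$
$j{\left(c,q \right)} = - \frac{2 q}{5}$ ($j{\left(c,q \right)} = - \frac{q + q}{5} = - \frac{2 q}{5}$)
$G = \frac{48}{5}$ ($G = 6 \left(\left(- \frac{2}{5}\right) \left(-4\right)\right) + 0 = 6 \cdot \frac{8}{5} + 0 = \frac{48}{5} + 0 = \frac{48}{5} \approx 9.6$)
$G \left(\left(-3 + \left(35 - 30\right)\right) - 6\right) = \frac{48 \left(\left(-3 + \left(35 - 30\right)\right) - 6\right)}{5} = \frac{48 \left(\left(-3 + 5\right) - 6\right)}{5} = \frac{48 \left(2 - 6\right)}{5} = \frac{48}{5} \left(-4\right) = - \frac{192}{5}$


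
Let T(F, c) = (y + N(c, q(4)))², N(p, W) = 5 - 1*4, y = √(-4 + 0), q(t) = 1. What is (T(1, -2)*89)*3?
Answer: -801 + 1068*I ≈ -801.0 + 1068.0*I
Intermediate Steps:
y = 2*I (y = √(-4) = 2*I ≈ 2.0*I)
N(p, W) = 1 (N(p, W) = 5 - 4 = 1)
T(F, c) = (1 + 2*I)² (T(F, c) = (2*I + 1)² = (1 + 2*I)²)
(T(1, -2)*89)*3 = ((-3 + 4*I)*89)*3 = (-267 + 356*I)*3 = -801 + 1068*I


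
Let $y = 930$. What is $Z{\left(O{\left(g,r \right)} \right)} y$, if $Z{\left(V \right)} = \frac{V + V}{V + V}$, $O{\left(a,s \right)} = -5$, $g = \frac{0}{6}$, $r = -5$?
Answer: $930$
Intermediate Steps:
$g = 0$ ($g = 0 \cdot \frac{1}{6} = 0$)
$Z{\left(V \right)} = 1$ ($Z{\left(V \right)} = \frac{2 V}{2 V} = 2 V \frac{1}{2 V} = 1$)
$Z{\left(O{\left(g,r \right)} \right)} y = 1 \cdot 930 = 930$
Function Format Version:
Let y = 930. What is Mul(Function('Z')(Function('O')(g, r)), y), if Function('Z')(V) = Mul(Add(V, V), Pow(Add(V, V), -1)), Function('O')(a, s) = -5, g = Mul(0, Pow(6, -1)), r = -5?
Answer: 930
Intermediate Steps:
g = 0 (g = Mul(0, Rational(1, 6)) = 0)
Function('Z')(V) = 1 (Function('Z')(V) = Mul(Mul(2, V), Pow(Mul(2, V), -1)) = Mul(Mul(2, V), Mul(Rational(1, 2), Pow(V, -1))) = 1)
Mul(Function('Z')(Function('O')(g, r)), y) = Mul(1, 930) = 930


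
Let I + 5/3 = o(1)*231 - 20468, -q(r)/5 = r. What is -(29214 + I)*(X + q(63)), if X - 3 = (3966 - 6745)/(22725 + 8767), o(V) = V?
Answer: 132318174029/47238 ≈ 2.8011e+6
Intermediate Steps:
q(r) = -5*r
X = 91697/31492 (X = 3 + (3966 - 6745)/(22725 + 8767) = 3 - 2779/31492 = 91697/31492 ≈ 2.9118)
I = -60716/3 (I = -5/3 + (1*231 - 20468) = -5/3 + (231 - 20468) = -5/3 - 20237 = -60716/3 ≈ -20239.)
-(29214 + I)*(X + q(63)) = -(29214 - 60716/3)*(91697/31492 - 5*63) = -26926*(91697/31492 - 315)/3 = -26926*(-9828283)/(3*31492) = -1*(-132318174029/47238) = 132318174029/47238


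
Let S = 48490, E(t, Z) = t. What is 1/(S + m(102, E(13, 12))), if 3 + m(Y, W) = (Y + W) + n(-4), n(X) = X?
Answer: 1/48598 ≈ 2.0577e-5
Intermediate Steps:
m(Y, W) = -7 + W + Y (m(Y, W) = -3 + ((Y + W) - 4) = -3 + ((W + Y) - 4) = -3 + (-4 + W + Y) = -7 + W + Y)
1/(S + m(102, E(13, 12))) = 1/(48490 + (-7 + 13 + 102)) = 1/(48490 + 108) = 1/48598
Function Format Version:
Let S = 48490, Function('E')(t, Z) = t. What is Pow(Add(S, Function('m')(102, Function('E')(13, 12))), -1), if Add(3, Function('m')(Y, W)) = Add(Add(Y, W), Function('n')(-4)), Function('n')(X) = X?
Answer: Rational(1, 48598) ≈ 2.0577e-5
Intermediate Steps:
Function('m')(Y, W) = Add(-7, W, Y) (Function('m')(Y, W) = Add(-3, Add(Add(Y, W), -4)) = Add(-3, Add(Add(W, Y), -4)) = Add(-3, Add(-4, W, Y)) = Add(-7, W, Y))
Pow(Add(S, Function('m')(102, Function('E')(13, 12))), -1) = Pow(Add(48490, Add(-7, 13, 102)), -1) = Pow(Add(48490, 108), -1) = Pow(48598, -1) = Rational(1, 48598)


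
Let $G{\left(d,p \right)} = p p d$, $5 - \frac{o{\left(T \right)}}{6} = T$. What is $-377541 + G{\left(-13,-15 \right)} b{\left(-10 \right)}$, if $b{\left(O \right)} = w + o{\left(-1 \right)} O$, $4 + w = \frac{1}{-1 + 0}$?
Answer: $690084$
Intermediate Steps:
$w = -5$ ($w = -4 + \frac{1}{-1 + 0} = -4 + \frac{1}{-1} = -4 - 1 = -5$)
$o{\left(T \right)} = 30 - 6 T$
$b{\left(O \right)} = -5 + 36 O$ ($b{\left(O \right)} = -5 + \left(30 - -6\right) O = -5 + \left(30 + 6\right) O = -5 + 36 O$)
$G{\left(d,p \right)} = d p^{2}$ ($G{\left(d,p \right)} = p^{2} d = d p^{2}$)
$-377541 + G{\left(-13,-15 \right)} b{\left(-10 \right)} = -377541 + - 13 \left(-15\right)^{2} \left(-5 + 36 \left(-10\right)\right) = -377541 + \left(-13\right) 225 \left(-5 - 360\right) = -377541 - -1067625 = -377541 + 1067625 = 690084$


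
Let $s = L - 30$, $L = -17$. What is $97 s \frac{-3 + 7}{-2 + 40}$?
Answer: $- \frac{9118}{19} \approx -479.89$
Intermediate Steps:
$s = -47$ ($s = -17 - 30 = -47$)
$97 s \frac{-3 + 7}{-2 + 40} = 97 \left(-47\right) \frac{-3 + 7}{-2 + 40} = - 4559 \cdot \frac{4}{38} = - 4559 \cdot 4 \cdot \frac{1}{38} = \left(-4559\right) \frac{2}{19} = - \frac{9118}{19}$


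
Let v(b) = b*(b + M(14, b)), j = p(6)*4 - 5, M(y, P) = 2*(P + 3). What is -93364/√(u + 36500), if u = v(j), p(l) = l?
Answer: -93364*√37697/37697 ≈ -480.87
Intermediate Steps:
M(y, P) = 6 + 2*P (M(y, P) = 2*(3 + P) = 6 + 2*P)
j = 19 (j = 6*4 - 5 = 24 - 5 = 19)
v(b) = b*(6 + 3*b) (v(b) = b*(b + (6 + 2*b)) = b*(6 + 3*b))
u = 1197 (u = 3*19*(2 + 19) = 3*19*21 = 1197)
-93364/√(u + 36500) = -93364/√(1197 + 36500) = -93364*√37697/37697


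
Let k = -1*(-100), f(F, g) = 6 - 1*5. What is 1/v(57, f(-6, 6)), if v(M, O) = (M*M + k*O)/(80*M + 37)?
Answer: 4597/3349 ≈ 1.3726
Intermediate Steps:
f(F, g) = 1 (f(F, g) = 6 - 5 = 1)
k = 100
v(M, O) = (M² + 100*O)/(37 + 80*M) (v(M, O) = (M*M + 100*O)/(80*M + 37) = (M² + 100*O)/(37 + 80*M))
1/v(57, f(-6, 6)) = 1/((57² + 100*1)/(37 + 80*57)) = 1/((3249 + 100)/(37 + 4560)) = 1/(3349/4597) = 4597/3349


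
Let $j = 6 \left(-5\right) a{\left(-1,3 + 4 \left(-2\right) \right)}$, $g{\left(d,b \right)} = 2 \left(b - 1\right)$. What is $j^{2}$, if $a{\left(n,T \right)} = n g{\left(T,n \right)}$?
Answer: $14400$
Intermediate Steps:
$g{\left(d,b \right)} = -2 + 2 b$ ($g{\left(d,b \right)} = 2 \left(-1 + b\right) = -2 + 2 b$)
$a{\left(n,T \right)} = n \left(-2 + 2 n\right)$
$j = -120$ ($j = 6 \left(-5\right) 2 \left(-1\right) \left(-1 - 1\right) = - 30 \cdot 2 \left(-1\right) \left(-2\right) = \left(-30\right) 4 = -120$)
$j^{2} = \left(-120\right)^{2} = 14400$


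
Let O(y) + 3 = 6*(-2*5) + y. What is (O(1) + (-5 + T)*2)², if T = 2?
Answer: 4624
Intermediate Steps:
O(y) = -63 + y (O(y) = -3 + (6*(-2*5) + y) = -3 + (6*(-10) + y) = -3 + (-60 + y) = -63 + y)
(O(1) + (-5 + T)*2)² = ((-63 + 1) + (-5 + 2)*2)² = (-62 - 3*2)² = (-62 - 6)² = (-68)² = 4624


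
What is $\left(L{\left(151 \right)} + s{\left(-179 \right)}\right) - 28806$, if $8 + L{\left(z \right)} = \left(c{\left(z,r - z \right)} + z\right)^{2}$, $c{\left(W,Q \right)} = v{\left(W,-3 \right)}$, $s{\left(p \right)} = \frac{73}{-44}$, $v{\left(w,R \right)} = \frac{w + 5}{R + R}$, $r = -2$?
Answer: $- \frac{580389}{44} \approx -13191.0$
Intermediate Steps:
$v{\left(w,R \right)} = \frac{5 + w}{2 R}$
$s{\left(p \right)} = - \frac{73}{44}$ ($s{\left(p \right)} = 73 \left(- \frac{1}{44}\right) = - \frac{73}{44}$)
$c{\left(W,Q \right)} = - \frac{5}{6} - \frac{W}{6}$ ($c{\left(W,Q \right)} = \frac{5 + W}{2 \left(-3\right)} = \frac{1}{2} \left(- \frac{1}{3}\right) \left(5 + W\right) = - \frac{5}{6} - \frac{W}{6}$)
$L{\left(z \right)} = -8 + \left(- \frac{5}{6} + \frac{5 z}{6}\right)^{2}$ ($L{\left(z \right)} = -8 + \left(\left(- \frac{5}{6} - \frac{z}{6}\right) + z\right)^{2} = -8 + \left(- \frac{5}{6} + \frac{5 z}{6}\right)^{2}$)
$\left(L{\left(151 \right)} + s{\left(-179 \right)}\right) - 28806 = \left(\left(-8 + \frac{25 \left(-1 + 151\right)^{2}}{36}\right) - \frac{73}{44}\right) - 28806 = \left(\left(-8 + \frac{25 \cdot 150^{2}}{36}\right) - \frac{73}{44}\right) - 28806 = \left(\left(-8 + \frac{25}{36} \cdot 22500\right) - \frac{73}{44}\right) - 28806 = \left(\left(-8 + 15625\right) - \frac{73}{44}\right) - 28806 = \left(15617 - \frac{73}{44}\right) - 28806 = \frac{687075}{44} - 28806 = - \frac{580389}{44}$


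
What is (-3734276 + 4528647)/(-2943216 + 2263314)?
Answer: -794371/679902 ≈ -1.1684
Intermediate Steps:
(-3734276 + 4528647)/(-2943216 + 2263314) = 794371/(-679902) = 794371*(-1/679902) = -794371/679902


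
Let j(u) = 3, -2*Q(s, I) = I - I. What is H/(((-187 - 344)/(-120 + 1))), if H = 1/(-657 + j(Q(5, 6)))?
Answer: -119/347274 ≈ -0.00034267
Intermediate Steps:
Q(s, I) = 0 (Q(s, I) = -(I - I)/2 = -½*0 = 0)
H = -1/654 (H = 1/(-657 + 3) = 1/(-654) = -1/654 ≈ -0.0015291)
H/(((-187 - 344)/(-120 + 1))) = -(-120 + 1)/(-187 - 344)/654 = -1/(654*((-531/(-119)))) = -1/(654*((-531*(-1/119)))) = -1/(654*531/119) = -1/654*119/531 = -119/347274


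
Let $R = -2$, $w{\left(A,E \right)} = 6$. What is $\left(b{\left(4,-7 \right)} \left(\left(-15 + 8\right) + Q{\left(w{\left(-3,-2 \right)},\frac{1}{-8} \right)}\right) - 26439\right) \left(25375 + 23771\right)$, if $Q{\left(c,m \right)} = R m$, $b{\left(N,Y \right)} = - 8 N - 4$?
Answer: $-1287428616$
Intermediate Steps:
$b{\left(N,Y \right)} = -4 - 8 N$
$Q{\left(c,m \right)} = - 2 m$
$\left(b{\left(4,-7 \right)} \left(\left(-15 + 8\right) + Q{\left(w{\left(-3,-2 \right)},\frac{1}{-8} \right)}\right) - 26439\right) \left(25375 + 23771\right) = \left(\left(-4 - 32\right) \left(\left(-15 + 8\right) - \frac{2}{-8}\right) - 26439\right) \left(25375 + 23771\right) = \left(\left(-4 - 32\right) \left(-7 - - \frac{1}{4}\right) - 26439\right) 49146 = \left(- 36 \left(-7 + \frac{1}{4}\right) - 26439\right) 49146 = \left(\left(-36\right) \left(- \frac{27}{4}\right) - 26439\right) 49146 = \left(243 - 26439\right) 49146 = \left(-26196\right) 49146 = -1287428616$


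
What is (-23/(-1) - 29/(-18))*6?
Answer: 443/3 ≈ 147.67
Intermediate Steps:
(-23/(-1) - 29/(-18))*6 = (-23*(-1) - 29*(-1/18))*6 = (23 + 29/18)*6 = (443/18)*6 = 443/3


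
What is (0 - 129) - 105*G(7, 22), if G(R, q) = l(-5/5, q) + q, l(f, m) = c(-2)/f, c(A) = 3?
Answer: -2124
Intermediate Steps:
l(f, m) = 3/f
G(R, q) = -3 + q (G(R, q) = 3/((-5/5)) + q = 3/((-5*⅕)) + q = 3/(-1) + q = 3*(-1) + q = -3 + q)
(0 - 129) - 105*G(7, 22) = (0 - 129) - 105*(-3 + 22) = -129 - 105*19 = -129 - 1995 = -2124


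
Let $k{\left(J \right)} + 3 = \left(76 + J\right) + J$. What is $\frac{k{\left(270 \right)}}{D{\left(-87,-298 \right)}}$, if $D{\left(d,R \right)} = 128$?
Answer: $\frac{613}{128} \approx 4.7891$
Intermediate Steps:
$k{\left(J \right)} = 73 + 2 J$ ($k{\left(J \right)} = -3 + \left(\left(76 + J\right) + J\right) = -3 + \left(76 + 2 J\right) = 73 + 2 J$)
$\frac{k{\left(270 \right)}}{D{\left(-87,-298 \right)}} = \frac{73 + 2 \cdot 270}{128} = \left(73 + 540\right) \frac{1}{128} = 613 \cdot \frac{1}{128} = \frac{613}{128}$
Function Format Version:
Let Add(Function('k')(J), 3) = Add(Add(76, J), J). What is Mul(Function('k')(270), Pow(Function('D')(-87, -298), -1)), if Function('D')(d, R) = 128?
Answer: Rational(613, 128) ≈ 4.7891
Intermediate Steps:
Function('k')(J) = Add(73, Mul(2, J)) (Function('k')(J) = Add(-3, Add(Add(76, J), J)) = Add(-3, Add(76, Mul(2, J))) = Add(73, Mul(2, J)))
Mul(Function('k')(270), Pow(Function('D')(-87, -298), -1)) = Mul(Add(73, Mul(2, 270)), Pow(128, -1)) = Mul(Add(73, 540), Rational(1, 128)) = Mul(613, Rational(1, 128)) = Rational(613, 128)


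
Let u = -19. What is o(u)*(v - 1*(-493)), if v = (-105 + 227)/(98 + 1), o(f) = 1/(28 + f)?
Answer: 48929/891 ≈ 54.915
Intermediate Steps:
v = 122/99 ≈ 1.2323
o(u)*(v - 1*(-493)) = (122/99 - 1*(-493))/(28 - 19) = (122/99 + 493)/9 = (⅑)*(48929/99) = 48929/891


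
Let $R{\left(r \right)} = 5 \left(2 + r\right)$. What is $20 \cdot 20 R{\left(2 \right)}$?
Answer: $8000$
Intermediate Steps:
$R{\left(r \right)} = 10 + 5 r$
$20 \cdot 20 R{\left(2 \right)} = 20 \cdot 20 \left(10 + 5 \cdot 2\right) = 400 \left(10 + 10\right) = 400 \cdot 20 = 8000$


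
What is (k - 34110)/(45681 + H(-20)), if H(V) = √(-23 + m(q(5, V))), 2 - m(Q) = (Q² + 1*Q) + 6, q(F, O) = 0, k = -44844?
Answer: -200372093/115930766 + 13159*I*√3/115930766 ≈ -1.7284 + 0.0001966*I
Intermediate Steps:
m(Q) = -4 - Q - Q² (m(Q) = 2 - ((Q² + 1*Q) + 6) = 2 - ((Q² + Q) + 6) = 2 - ((Q + Q²) + 6) = 2 - (6 + Q + Q²) = 2 + (-6 - Q - Q²) = -4 - Q - Q²)
H(V) = 3*I*√3 (H(V) = √(-23 + (-4 - 1*0 - 1*0²)) = √(-23 + (-4 + 0 - 1*0)) = √(-23 + (-4 + 0 + 0)) = √(-23 - 4) = √(-27) = 3*I*√3)
(k - 34110)/(45681 + H(-20)) = (-44844 - 34110)/(45681 + 3*I*√3) = -78954/(45681 + 3*I*√3)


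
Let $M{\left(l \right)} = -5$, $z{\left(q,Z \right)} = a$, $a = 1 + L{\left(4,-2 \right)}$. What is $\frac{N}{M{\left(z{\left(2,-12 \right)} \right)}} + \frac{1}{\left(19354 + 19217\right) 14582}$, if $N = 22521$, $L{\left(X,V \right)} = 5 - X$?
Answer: $- \frac{12666763533757}{2812211610} \approx -4504.2$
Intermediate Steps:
$a = 2$ ($a = 1 + \left(5 - 4\right) = 1 + 1 = 2$)
$z{\left(q,Z \right)} = 2$
$\frac{N}{M{\left(z{\left(2,-12 \right)} \right)}} + \frac{1}{\left(19354 + 19217\right) 14582} = \frac{22521}{-5} + \frac{1}{\left(19354 + 19217\right) 14582} = 22521 \left(- \frac{1}{5}\right) + \frac{1}{38571} \cdot \frac{1}{14582} = - \frac{22521}{5} + \frac{1}{38571} \cdot \frac{1}{14582} = - \frac{22521}{5} + \frac{1}{562442322} = - \frac{12666763533757}{2812211610}$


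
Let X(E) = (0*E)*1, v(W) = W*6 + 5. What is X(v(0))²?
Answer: 0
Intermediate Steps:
v(W) = 5 + 6*W (v(W) = 6*W + 5 = 5 + 6*W)
X(E) = 0 (X(E) = 0*1 = 0)
X(v(0))² = 0² = 0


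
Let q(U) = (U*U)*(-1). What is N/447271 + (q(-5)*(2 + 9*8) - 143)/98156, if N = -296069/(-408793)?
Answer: -364373558079915/17946966118102868 ≈ -0.020303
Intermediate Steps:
q(U) = -U**2 (q(U) = U**2*(-1) = -U**2)
N = 296069/408793 (N = -296069*(-1/408793) = 296069/408793 ≈ 0.72425)
N/447271 + (q(-5)*(2 + 9*8) - 143)/98156 = (296069/408793)/447271 + ((-1*(-5)**2)*(2 + 9*8) - 143)/98156 = (296069/408793)*(1/447271) + ((-1*25)*(2 + 72) - 143)*(1/98156) = 296069/182841253903 + (-25*74 - 143)*(1/98156) = 296069/182841253903 + (-1850 - 143)*(1/98156) = 296069/182841253903 - 1993*1/98156 = 296069/182841253903 - 1993/98156 = -364373558079915/17946966118102868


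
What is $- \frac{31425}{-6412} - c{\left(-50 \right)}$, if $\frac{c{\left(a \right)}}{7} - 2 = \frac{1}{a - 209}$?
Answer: $- \frac{2152279}{237244} \approx -9.072$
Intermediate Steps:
$c{\left(a \right)} = 14 + \frac{7}{-209 + a}$ ($c{\left(a \right)} = 14 + \frac{7}{a - 209} = 14 + \frac{7}{-209 + a}$)
$- \frac{31425}{-6412} - c{\left(-50 \right)} = - \frac{31425}{-6412} - \frac{7 \left(-417 + 2 \left(-50\right)\right)}{-209 - 50} = \left(-31425\right) \left(- \frac{1}{6412}\right) - \frac{7 \left(-417 - 100\right)}{-259} = \frac{31425}{6412} - 7 \left(- \frac{1}{259}\right) \left(-517\right) = \frac{31425}{6412} - \frac{517}{37} = - \frac{2152279}{237244}$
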